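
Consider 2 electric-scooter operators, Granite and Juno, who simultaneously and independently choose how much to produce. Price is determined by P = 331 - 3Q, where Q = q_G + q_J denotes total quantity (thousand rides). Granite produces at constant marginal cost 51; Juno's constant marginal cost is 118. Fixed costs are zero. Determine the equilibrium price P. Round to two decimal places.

Granite's profit: π_G = (331 - 3Q)q_G - (51q_G). Setting ∂π_G/∂q_G = 0: 280 - 6q_G - 3(q_J) = 0.
Juno's first-order condition: 213 - 6q_J - 3(q_G) = 0.
So q_G = (280 - 3q_J)/6 and q_J = (213 - 3q_G)/6.
Substituting one into the other gives q_G = 347/9 and q_J = 146/9.
Total output Q = 493/9, so price P = 331 - 3·(493/9) = 500/3.

166.67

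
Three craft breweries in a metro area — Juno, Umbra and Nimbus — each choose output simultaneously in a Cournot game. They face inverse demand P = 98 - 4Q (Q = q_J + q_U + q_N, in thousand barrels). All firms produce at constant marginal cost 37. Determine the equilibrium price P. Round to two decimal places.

52.25

Each firm earns π_i = (98 - 4Q)q_i - 37q_i.
Setting ∂π_i/∂q_i = 0 with rivals' quantities fixed: 61 - 8q_i - 4·Σ_{j≠i} q_j = 0.
By symmetry each firm produces the same amount; substituting Σ_{j≠i} q_j = 2q_i yields q_i = 61/16.
Total output Q = 183/16, so price P = 98 - 4·(183/16) = 209/4.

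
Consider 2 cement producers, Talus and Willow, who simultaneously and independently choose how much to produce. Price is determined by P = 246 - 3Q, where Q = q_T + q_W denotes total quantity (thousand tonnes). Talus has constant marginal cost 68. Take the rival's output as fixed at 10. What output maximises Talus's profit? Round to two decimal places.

With the rival's output fixed at 10, Talus's profit is π_T = (246 - 3·10 - 3q_T)q_T - (68q_T) = (216 - 3q_T)q_T - (68q_T).
∂π_T/∂q_T = 148 - 6q_T = 0, so q_T = 74/3.

24.67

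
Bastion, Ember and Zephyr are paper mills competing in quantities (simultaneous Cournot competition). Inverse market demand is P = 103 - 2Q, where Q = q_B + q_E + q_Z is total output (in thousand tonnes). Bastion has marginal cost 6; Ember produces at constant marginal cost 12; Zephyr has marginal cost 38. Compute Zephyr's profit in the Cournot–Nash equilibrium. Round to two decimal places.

1.53

Bastion's profit: π_B = (103 - 2Q)q_B - (6q_B). Setting ∂π_B/∂q_B = 0: 97 - 4q_B - 2(q_E + q_Z) = 0.
Ember's profit: π_E = (103 - 2Q)q_E - (12q_E). Setting ∂π_E/∂q_E = 0: 91 - 4q_E - 2(q_B + q_Z) = 0.
Zephyr's first-order condition: 65 - 4q_Z - 2(q_B + q_E) = 0.
Adding the 3 conditions: 253 − 4Q − 4Q = 0, i.e. Q = 253/8.
Back-substituting: q_B = (97 − 253/4)/2 = 135/8, q_E = (91 − 253/4)/2 = 111/8, q_Z = (65 − 253/4)/2 = 7/8.
Price P = 103 - 2·(253/8) = 159/4.
Zephyr's profit: (159/4 - 38)·(7/8) = 49/32.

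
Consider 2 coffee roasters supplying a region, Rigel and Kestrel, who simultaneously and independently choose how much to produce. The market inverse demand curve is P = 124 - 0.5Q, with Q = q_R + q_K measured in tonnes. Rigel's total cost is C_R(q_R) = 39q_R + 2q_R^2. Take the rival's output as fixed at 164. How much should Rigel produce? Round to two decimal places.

0.60

With the rival's output fixed at 164, Rigel's profit is π_R = (124 - (1/2)·164 - (1/2)q_R)q_R - (39q_R + 2q_R²) = (42 - (1/2)q_R)q_R - (39q_R + 2q_R²).
∂π_R/∂q_R = 3 - 5q_R = 0, so q_R = 3/5.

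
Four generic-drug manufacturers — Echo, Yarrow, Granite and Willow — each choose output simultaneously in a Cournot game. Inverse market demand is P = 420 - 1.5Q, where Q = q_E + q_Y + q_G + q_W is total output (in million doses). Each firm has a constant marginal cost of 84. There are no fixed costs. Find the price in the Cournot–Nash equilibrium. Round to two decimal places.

151.20

Each firm earns π_i = (420 - 1.5Q)q_i - 84q_i.
First-order condition (treating rivals' output as given): 336 - 3q_i - (3/2)·Σ_{j≠i} q_j = 0.
With identical firms every q_j equals q_i, so Σ_{j≠i} q_j = 3q_i and 336 = (15/2)q_i, giving q_i = 224/5.
Total output Q = 896/5, so price P = 420 - (3/2)·(896/5) = 756/5.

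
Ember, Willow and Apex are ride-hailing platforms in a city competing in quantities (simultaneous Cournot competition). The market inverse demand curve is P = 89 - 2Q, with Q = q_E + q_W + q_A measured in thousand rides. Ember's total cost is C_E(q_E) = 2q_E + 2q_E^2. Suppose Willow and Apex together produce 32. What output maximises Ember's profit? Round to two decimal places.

2.88

With rivals' combined output fixed at 32, Ember's profit is π_E = (89 - 2·32 - 2q_E)q_E - (2q_E + 2q_E²) = (25 - 2q_E)q_E - (2q_E + 2q_E²).
∂π_E/∂q_E = 23 - 8q_E = 0, so q_E = 23/8.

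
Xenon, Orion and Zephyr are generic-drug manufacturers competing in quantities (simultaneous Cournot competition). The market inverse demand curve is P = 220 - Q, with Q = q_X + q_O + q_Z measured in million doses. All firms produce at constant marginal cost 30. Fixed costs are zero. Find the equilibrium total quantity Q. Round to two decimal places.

142.50

Each firm earns π_i = (220 - Q)q_i - 30q_i.
First-order condition (treating rivals' output as given): 190 - 2q_i - Σ_{j≠i} q_j = 0.
By symmetry each firm produces the same amount; substituting Σ_{j≠i} q_j = 2q_i yields q_i = 190/4 = 95/2.
Total output Q = 95/2 + 95/2 + 95/2 = 285/2.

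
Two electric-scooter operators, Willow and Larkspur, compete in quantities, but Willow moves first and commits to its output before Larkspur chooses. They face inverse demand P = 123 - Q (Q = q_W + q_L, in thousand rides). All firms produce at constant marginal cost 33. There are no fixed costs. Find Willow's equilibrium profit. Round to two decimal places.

Solve by backward induction. Given q_W, the follower Larkspur maximises π_L = (123 - q_W - q_L)q_L - 33q_L.
∂π_L/∂q_L = 90 - q_W - 2q_L = 0 gives the reaction function q_L = (90 - q_W)/2.
The leader anticipates this reaction. Substituting into P = 123 - Q gives P = 78 - (1/2)q_W, so π_W = (78 - (1/2)q_W)q_W - 33q_W.
Leader FOC: 45 - q_W = 0, so q_W = 45.
Then q_L = (90 - 45)/2 = 45/2.
Price P = 123 - 135/2 = 111/2.
Willow's profit: (111/2 - 33)·45 = 1012.5000.

1012.50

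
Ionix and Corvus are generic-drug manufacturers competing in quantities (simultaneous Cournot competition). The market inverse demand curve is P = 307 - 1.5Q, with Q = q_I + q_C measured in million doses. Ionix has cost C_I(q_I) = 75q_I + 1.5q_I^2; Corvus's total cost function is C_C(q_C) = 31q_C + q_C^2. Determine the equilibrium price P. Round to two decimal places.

195.97

Ionix's profit: π_I = (307 - 1.5Q)q_I - (75q_I + (3/2)q_I²). Setting ∂π_I/∂q_I = 0: 232 - 6q_I - (3/2)(q_C) = 0.
Corvus's profit: π_C = (307 - 1.5Q)q_C - (31q_C + q_C²). Setting ∂π_C/∂q_C = 0: 276 - 5q_C - (3/2)(q_I) = 0.
So q_I = (232 - (3/2)q_C)/6 and q_C = (276 - (3/2)q_I)/5.
Substituting one into the other gives q_I = 26.8829 and q_C = 1744/37.
Total output Q = 74.0180, so price P = 307 - (3/2)·74.0180 = 195.9730.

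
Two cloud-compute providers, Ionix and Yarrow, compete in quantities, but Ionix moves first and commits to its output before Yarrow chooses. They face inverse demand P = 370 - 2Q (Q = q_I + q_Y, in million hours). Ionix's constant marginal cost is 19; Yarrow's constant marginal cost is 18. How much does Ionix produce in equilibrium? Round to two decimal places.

87.50

The follower Yarrow best-responds to any q_I: π_Y = (370 - 2Q)q_Y - 18q_Y.
∂π_Y/∂q_Y = 352 - 2q_I - 4q_Y = 0 gives the reaction function q_Y = (352 - 2q_I)/4.
The leader anticipates this reaction. Substituting into P = 370 - 2Q gives P = 194 - q_I, so π_I = (194 - q_I)q_I - 19q_I.
The leader's first-order condition 175 - 2q_I = 0 yields q_I = 175/2.
Then q_Y = (352 - 2·(175/2))/4 = 177/4.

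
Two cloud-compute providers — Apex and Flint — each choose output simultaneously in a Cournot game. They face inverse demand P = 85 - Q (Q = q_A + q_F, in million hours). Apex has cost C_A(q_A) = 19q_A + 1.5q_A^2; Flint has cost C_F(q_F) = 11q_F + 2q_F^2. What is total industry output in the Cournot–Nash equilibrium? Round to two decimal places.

Apex's profit: π_A = (85 - Q)q_A - (19q_A + (3/2)q_A²). Setting ∂π_A/∂q_A = 0: 66 - 5q_A - (q_F) = 0.
Flint's profit: π_F = (85 - Q)q_F - (11q_F + 2q_F²). Setting ∂π_F/∂q_F = 0: 74 - 6q_F - (q_A) = 0.
Best responses: q_A = (66 - q_F)/5, q_F = (74 - q_A)/6.
Solving the pair: q_A = 322/29, q_F = 304/29.
Total output Q = 322/29 + 304/29 = 626/29.

21.59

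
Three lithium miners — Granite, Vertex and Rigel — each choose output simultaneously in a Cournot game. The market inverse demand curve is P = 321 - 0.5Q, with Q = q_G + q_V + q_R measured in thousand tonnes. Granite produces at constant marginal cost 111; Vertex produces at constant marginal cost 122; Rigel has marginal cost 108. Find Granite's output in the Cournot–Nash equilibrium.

109

Granite's profit: π_G = (321 - 0.5Q)q_G - (111q_G). Setting ∂π_G/∂q_G = 0: 210 - q_G - (1/2)(q_V + q_R) = 0.
Vertex's first-order condition: 199 - q_V - (1/2)(q_G + q_R) = 0.
Rigel's first-order condition: 213 - q_R - (1/2)(q_G + q_V) = 0.
Summing all 3 equations gives 622 − 2Q = 0, hence Q = 311.
Back-substituting: q_G = (210 − 311/2)/(1/2) = 109, q_V = (199 − 311/2)/(1/2) = 87, q_R = (213 − 311/2)/(1/2) = 115.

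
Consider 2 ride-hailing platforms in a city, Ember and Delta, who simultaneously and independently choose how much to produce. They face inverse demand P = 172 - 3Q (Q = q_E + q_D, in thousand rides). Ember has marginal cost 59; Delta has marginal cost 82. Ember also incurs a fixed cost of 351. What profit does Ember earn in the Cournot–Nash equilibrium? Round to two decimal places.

334.04

Ember's profit: π_E = (172 - 3Q)q_E - (59q_E). Setting ∂π_E/∂q_E = 0: 113 - 6q_E - 3(q_D) = 0.
Delta's profit: π_D = (172 - 3Q)q_D - (82q_D). Setting ∂π_D/∂q_D = 0: 90 - 6q_D - 3(q_E) = 0.
Rearranging gives the reaction functions q_E = (113 - 3q_D)/6 and q_D = (90 - 3q_E)/6.
Solving the pair: q_E = 136/9, q_D = 67/9.
Price P = 172 - 3·(203/9) = 313/3.
Ember's profit: (313/3 - 59)·(136/9) - 351 = 334.0370.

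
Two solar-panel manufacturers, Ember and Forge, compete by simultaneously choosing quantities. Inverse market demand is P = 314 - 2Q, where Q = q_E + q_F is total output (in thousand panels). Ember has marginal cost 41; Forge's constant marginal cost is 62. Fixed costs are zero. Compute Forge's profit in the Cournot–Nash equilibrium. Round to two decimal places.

Ember's profit: π_E = (314 - 2Q)q_E - (41q_E). Setting ∂π_E/∂q_E = 0: 273 - 4q_E - 2(q_F) = 0.
Forge's profit: π_F = (314 - 2Q)q_F - (62q_F). Setting ∂π_F/∂q_F = 0: 252 - 4q_F - 2(q_E) = 0.
Best responses: q_E = (273 - 2q_F)/4, q_F = (252 - 2q_E)/4.
Solving the pair: q_E = 49, q_F = 77/2.
Price P = 314 - 2·(175/2) = 139.
Forge's profit: (139 - 62)·(77/2) = 2964.5000.

2964.50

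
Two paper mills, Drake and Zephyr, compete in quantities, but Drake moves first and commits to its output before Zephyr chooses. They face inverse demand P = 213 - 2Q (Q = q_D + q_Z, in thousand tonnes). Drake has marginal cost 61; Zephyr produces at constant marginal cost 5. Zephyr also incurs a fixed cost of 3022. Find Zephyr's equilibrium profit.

The follower Zephyr best-responds to any q_D: π_Z = (213 - 2Q)q_Z - 5q_Z.
Follower FOC: 208 - 2q_D - 4q_Z = 0, so q_Z(q_D) = (208 - 2q_D)/4.
Drake substitutes q_Z(q_D) into its own profit: π_D = q_D(213 - 2q_D - (208 - 2q_D)/2) - 61q_D = (109 - q_D)q_D - 61q_D.
The leader's first-order condition 48 - 2q_D = 0 yields q_D = 24.
Then q_Z = (208 - 2·24)/4 = 40.
Price P = 213 - 2·64 = 85.
Zephyr's profit: (85 - 5)·40 - 3022 = 178.

178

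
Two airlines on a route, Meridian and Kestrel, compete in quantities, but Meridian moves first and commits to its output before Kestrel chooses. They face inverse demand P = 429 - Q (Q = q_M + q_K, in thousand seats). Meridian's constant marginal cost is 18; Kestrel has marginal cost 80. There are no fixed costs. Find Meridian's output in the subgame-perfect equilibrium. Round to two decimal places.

Solve by backward induction. Given q_M, the follower Kestrel maximises π_K = (429 - q_M - q_K)q_K - 80q_K.
Follower FOC: 349 - q_M - 2q_K = 0, so q_K(q_M) = (349 - q_M)/2.
The leader anticipates this reaction. Substituting into P = 429 - Q gives P = 509/2 - (1/2)q_M, so π_M = (509/2 - (1/2)q_M)q_M - 18q_M.
Leader FOC: 473/2 - q_M = 0, so q_M = 473/2.
Then q_K = (349 - 473/2)/2 = 225/4.

236.50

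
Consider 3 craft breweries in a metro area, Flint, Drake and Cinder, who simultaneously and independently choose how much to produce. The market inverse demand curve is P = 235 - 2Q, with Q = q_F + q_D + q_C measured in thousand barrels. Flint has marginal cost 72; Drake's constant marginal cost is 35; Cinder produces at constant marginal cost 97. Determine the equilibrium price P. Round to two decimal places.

109.75

Flint's profit: π_F = (235 - 2Q)q_F - (72q_F). Setting ∂π_F/∂q_F = 0: 163 - 4q_F - 2(q_D + q_C) = 0.
Drake's first-order condition: 200 - 4q_D - 2(q_F + q_C) = 0.
Cinder's first-order condition: 138 - 4q_C - 2(q_F + q_D) = 0.
Adding the 3 conditions: 501 − 4Q − 4Q = 0, i.e. Q = 501/8.
Back-substituting: q_F = (163 − 501/4)/2 = 151/8, q_D = (200 − 501/4)/2 = 299/8, q_C = (138 − 501/4)/2 = 51/8.
Total output Q = 501/8, so price P = 235 - 2·(501/8) = 439/4.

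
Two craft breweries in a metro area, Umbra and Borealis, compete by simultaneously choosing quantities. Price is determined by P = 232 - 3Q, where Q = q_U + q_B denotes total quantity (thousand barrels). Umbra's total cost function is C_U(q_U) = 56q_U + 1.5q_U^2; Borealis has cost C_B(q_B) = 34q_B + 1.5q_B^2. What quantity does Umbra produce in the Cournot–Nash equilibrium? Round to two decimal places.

13.75

Umbra's profit: π_U = (232 - 3Q)q_U - (56q_U + (3/2)q_U²). Setting ∂π_U/∂q_U = 0: 176 - 9q_U - 3(q_B) = 0.
Borealis's profit: π_B = (232 - 3Q)q_B - (34q_B + (3/2)q_B²). Setting ∂π_B/∂q_B = 0: 198 - 9q_B - 3(q_U) = 0.
So q_U = (176 - 3q_B)/9 and q_B = (198 - 3q_U)/9.
Substituting one into the other gives q_U = 55/4 and q_B = 209/12.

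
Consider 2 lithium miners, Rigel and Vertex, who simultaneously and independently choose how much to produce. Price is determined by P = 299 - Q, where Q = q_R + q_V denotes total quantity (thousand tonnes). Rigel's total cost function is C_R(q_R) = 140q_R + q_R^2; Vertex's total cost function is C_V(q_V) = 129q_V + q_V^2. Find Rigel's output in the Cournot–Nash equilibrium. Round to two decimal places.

Rigel's profit: π_R = (299 - Q)q_R - (140q_R + q_R²). Setting ∂π_R/∂q_R = 0: 159 - 4q_R - (q_V) = 0.
Vertex's first-order condition: 170 - 4q_V - (q_R) = 0.
Rearranging gives the reaction functions q_R = (159 - q_V)/4 and q_V = (170 - q_R)/4.
Substituting one into the other gives q_R = 466/15 and q_V = 521/15.

31.07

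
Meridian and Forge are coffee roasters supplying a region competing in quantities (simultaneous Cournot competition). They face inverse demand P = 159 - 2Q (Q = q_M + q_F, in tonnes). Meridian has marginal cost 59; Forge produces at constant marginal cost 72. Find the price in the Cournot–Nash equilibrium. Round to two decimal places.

Meridian's profit: π_M = (159 - 2Q)q_M - (59q_M). Setting ∂π_M/∂q_M = 0: 100 - 4q_M - 2(q_F) = 0.
Forge's profit: π_F = (159 - 2Q)q_F - (72q_F). Setting ∂π_F/∂q_F = 0: 87 - 4q_F - 2(q_M) = 0.
Best responses: q_M = (100 - 2q_F)/4, q_F = (87 - 2q_M)/4.
Substituting one into the other gives q_M = 113/6 and q_F = 37/3.
Total output Q = 187/6, so price P = 159 - 2·(187/6) = 290/3.

96.67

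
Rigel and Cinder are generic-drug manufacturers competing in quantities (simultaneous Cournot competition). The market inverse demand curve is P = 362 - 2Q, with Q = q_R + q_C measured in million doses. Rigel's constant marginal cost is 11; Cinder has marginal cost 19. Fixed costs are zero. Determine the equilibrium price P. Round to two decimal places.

Rigel's profit: π_R = (362 - 2Q)q_R - (11q_R). Setting ∂π_R/∂q_R = 0: 351 - 4q_R - 2(q_C) = 0.
Cinder's first-order condition: 343 - 4q_C - 2(q_R) = 0.
Rearranging gives the reaction functions q_R = (351 - 2q_C)/4 and q_C = (343 - 2q_R)/4.
Substituting one into the other gives q_R = 359/6 and q_C = 335/6.
Total output Q = 347/3, so price P = 362 - 2·(347/3) = 392/3.

130.67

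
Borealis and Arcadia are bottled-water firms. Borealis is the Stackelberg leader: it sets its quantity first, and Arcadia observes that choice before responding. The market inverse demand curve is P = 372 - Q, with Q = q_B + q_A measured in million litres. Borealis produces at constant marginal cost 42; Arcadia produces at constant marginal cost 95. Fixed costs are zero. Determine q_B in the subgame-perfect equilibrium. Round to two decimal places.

191.50

Solve by backward induction. Given q_B, the follower Arcadia maximises π_A = (372 - q_B - q_A)q_A - 95q_A.
∂π_A/∂q_A = 277 - q_B - 2q_A = 0 gives the reaction function q_A = (277 - q_B)/2.
The leader anticipates this reaction. Substituting into P = 372 - Q gives P = 467/2 - (1/2)q_B, so π_B = (467/2 - (1/2)q_B)q_B - 42q_B.
The leader's first-order condition 383/2 - q_B = 0 yields q_B = 383/2.
Then q_A = (277 - 383/2)/2 = 171/4.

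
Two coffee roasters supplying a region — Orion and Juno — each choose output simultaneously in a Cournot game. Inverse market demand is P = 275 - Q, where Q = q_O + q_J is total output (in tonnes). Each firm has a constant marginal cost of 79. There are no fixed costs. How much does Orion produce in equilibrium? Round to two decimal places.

Each firm earns π_i = (275 - Q)q_i - 79q_i.
Setting ∂π_i/∂q_i = 0 with rivals' quantities fixed: 196 - 2q_i - q_j = 0.
With identical firms every q_j equals q_i, so q_j = q_i and 196 = 3q_i, giving q_i = 196/3.

65.33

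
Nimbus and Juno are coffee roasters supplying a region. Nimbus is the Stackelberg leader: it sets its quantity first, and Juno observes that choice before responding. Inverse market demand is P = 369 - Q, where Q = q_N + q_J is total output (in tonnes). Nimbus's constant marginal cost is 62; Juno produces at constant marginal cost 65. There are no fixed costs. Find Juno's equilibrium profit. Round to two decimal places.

5550.25

The follower Juno best-responds to any q_N: π_J = (369 - Q)q_J - 65q_J.
Follower FOC: 304 - q_N - 2q_J = 0, so q_J(q_N) = (304 - q_N)/2.
Nimbus substitutes q_J(q_N) into its own profit: π_N = q_N(369 - q_N - (304 - q_N)/2) - 62q_N = (217 - (1/2)q_N)q_N - 62q_N.
Maximising: ∂π_N/∂q_N = 155 - q_N = 0, giving q_N = 155.
Then q_J = (304 - 155)/2 = 149/2.
Price P = 369 - 459/2 = 279/2.
Juno's profit: (279/2 - 65)·(149/2) = 5550.2500.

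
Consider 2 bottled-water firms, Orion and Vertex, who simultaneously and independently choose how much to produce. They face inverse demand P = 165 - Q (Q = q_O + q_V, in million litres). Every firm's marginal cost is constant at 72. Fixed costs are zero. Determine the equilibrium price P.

103

Each firm earns π_i = (165 - Q)q_i - 72q_i.
Setting ∂π_i/∂q_i = 0 with rivals' quantities fixed: 93 - 2q_i - q_j = 0.
By symmetry each firm produces the same amount; substituting q_j = q_i yields q_i = 93/3 = 31.
Total output Q = 62, so price P = 165 - 62 = 103.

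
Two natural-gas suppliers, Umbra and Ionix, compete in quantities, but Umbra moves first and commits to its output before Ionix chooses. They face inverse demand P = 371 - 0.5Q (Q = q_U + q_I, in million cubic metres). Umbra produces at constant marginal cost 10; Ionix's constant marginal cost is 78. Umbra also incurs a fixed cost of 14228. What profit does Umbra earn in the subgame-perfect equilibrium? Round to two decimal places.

The follower Ionix best-responds to any q_U: π_I = (371 - 0.5Q)q_I - 78q_I.
∂π_I/∂q_I = 293 - (1/2)q_U - q_I = 0 gives the reaction function q_I = (293 - (1/2)q_U).
The leader anticipates this reaction. Substituting into P = 371 - 0.5Q gives P = 449/2 - (1/4)q_U, so π_U = (449/2 - (1/4)q_U)q_U - 10q_U.
Leader FOC: 429/2 - (1/2)q_U = 0, so q_U = 429.
Then q_I = (293 - (1/2)·429) = 157/2.
Price P = 371 - (1/2)·(1015/2) = 469/4.
Umbra's profit: (469/4 - 10)·429 - 14228 = 31782.2500.

31782.25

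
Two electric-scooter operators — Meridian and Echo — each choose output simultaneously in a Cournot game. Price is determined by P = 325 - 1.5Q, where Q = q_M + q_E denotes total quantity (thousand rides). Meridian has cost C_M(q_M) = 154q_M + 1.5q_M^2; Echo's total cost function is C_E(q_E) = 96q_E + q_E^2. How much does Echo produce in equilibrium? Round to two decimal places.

Meridian's profit: π_M = (325 - 1.5Q)q_M - (154q_M + (3/2)q_M²). Setting ∂π_M/∂q_M = 0: 171 - 6q_M - (3/2)(q_E) = 0.
Echo's first-order condition: 229 - 5q_E - (3/2)(q_M) = 0.
Rearranging gives the reaction functions q_M = (171 - (3/2)q_E)/6 and q_E = (229 - (3/2)q_M)/5.
Substituting one into the other gives q_M = 682/37 and q_E = 1490/37.

40.27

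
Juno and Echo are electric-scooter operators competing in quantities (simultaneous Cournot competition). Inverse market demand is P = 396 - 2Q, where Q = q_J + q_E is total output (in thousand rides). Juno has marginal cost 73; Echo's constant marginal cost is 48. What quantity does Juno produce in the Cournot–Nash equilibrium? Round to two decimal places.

49.67

Juno's profit: π_J = (396 - 2Q)q_J - (73q_J). Setting ∂π_J/∂q_J = 0: 323 - 4q_J - 2(q_E) = 0.
Echo's profit: π_E = (396 - 2Q)q_E - (48q_E). Setting ∂π_E/∂q_E = 0: 348 - 4q_E - 2(q_J) = 0.
Rearranging gives the reaction functions q_J = (323 - 2q_E)/4 and q_E = (348 - 2q_J)/4.
Solving the pair: q_J = 149/3, q_E = 373/6.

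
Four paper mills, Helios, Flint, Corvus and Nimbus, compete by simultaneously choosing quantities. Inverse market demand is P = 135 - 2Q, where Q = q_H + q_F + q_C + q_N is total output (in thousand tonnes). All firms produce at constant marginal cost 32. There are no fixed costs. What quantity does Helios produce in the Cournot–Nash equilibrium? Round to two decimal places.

10.30

Each firm earns π_i = (135 - 2Q)q_i - 32q_i.
First-order condition (treating rivals' output as given): 103 - 4q_i - 2·Σ_{j≠i} q_j = 0.
With identical firms every q_j equals q_i, so Σ_{j≠i} q_j = 3q_i and 103 = 10q_i, giving q_i = 103/10.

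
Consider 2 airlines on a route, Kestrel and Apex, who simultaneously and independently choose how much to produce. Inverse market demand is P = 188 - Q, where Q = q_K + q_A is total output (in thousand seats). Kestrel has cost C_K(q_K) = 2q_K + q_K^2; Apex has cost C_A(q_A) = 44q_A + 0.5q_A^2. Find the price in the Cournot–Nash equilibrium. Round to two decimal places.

Kestrel's profit: π_K = (188 - Q)q_K - (2q_K + q_K²). Setting ∂π_K/∂q_K = 0: 186 - 4q_K - (q_A) = 0.
Apex's first-order condition: 144 - 3q_A - (q_K) = 0.
Rearranging gives the reaction functions q_K = (186 - q_A)/4 and q_A = (144 - q_K)/3.
Substituting one into the other gives q_K = 414/11 and q_A = 390/11.
Total output Q = 804/11, so price P = 188 - 804/11 = 1264/11.

114.91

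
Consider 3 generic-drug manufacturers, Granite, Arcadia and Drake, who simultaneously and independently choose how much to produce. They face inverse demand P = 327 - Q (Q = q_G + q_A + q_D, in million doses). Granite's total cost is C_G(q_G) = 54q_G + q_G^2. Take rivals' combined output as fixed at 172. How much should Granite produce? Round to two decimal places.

With rivals' combined output fixed at 172, Granite's profit is π_G = (327 - 172 - q_G)q_G - (54q_G + q_G²) = (155 - q_G)q_G - (54q_G + q_G²).
∂π_G/∂q_G = 101 - 4q_G = 0, so q_G = 101/4.

25.25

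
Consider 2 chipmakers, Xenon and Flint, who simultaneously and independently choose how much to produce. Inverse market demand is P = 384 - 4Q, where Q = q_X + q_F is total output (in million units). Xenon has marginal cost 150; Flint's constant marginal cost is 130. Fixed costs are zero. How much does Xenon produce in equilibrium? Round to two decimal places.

17.83

Xenon's profit: π_X = (384 - 4Q)q_X - (150q_X). Setting ∂π_X/∂q_X = 0: 234 - 8q_X - 4(q_F) = 0.
Flint's profit: π_F = (384 - 4Q)q_F - (130q_F). Setting ∂π_F/∂q_F = 0: 254 - 8q_F - 4(q_X) = 0.
Rearranging gives the reaction functions q_X = (234 - 4q_F)/8 and q_F = (254 - 4q_X)/8.
Solving the pair: q_X = 107/6, q_F = 137/6.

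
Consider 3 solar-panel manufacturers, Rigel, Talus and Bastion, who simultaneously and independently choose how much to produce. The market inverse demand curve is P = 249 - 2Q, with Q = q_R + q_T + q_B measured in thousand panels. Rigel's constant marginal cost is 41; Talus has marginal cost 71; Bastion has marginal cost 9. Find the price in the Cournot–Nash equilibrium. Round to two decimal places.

92.50

Rigel's profit: π_R = (249 - 2Q)q_R - (41q_R). Setting ∂π_R/∂q_R = 0: 208 - 4q_R - 2(q_T + q_B) = 0.
Talus's profit: π_T = (249 - 2Q)q_T - (71q_T). Setting ∂π_T/∂q_T = 0: 178 - 4q_T - 2(q_R + q_B) = 0.
Bastion's first-order condition: 240 - 4q_B - 2(q_R + q_T) = 0.
Adding the 3 conditions: 626 − 4Q − 4Q = 0, i.e. Q = 313/4.
Back-substituting: q_R = (208 − 313/2)/2 = 103/4, q_T = (178 − 313/2)/2 = 43/4, q_B = (240 − 313/2)/2 = 167/4.
Total output Q = 313/4, so price P = 249 - 2·(313/4) = 185/2.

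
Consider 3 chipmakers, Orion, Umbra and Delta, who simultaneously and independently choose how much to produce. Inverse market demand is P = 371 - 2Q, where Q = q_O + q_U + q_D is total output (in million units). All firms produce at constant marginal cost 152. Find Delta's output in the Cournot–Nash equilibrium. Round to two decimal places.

27.38

A representative firm's profit is π_i = q_i(371 - 2Q) - 152q_i.
First-order condition (treating rivals' output as given): 219 - 4q_i - 2·Σ_{j≠i} q_j = 0.
With identical firms every q_j equals q_i, so Σ_{j≠i} q_j = 2q_i and 219 = 8q_i, giving q_i = 219/8.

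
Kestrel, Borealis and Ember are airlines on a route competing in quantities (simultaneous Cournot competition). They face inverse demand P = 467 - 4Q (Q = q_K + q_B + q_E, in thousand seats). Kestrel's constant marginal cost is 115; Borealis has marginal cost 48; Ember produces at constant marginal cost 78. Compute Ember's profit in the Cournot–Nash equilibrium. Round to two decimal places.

2450.25

Kestrel's profit: π_K = (467 - 4Q)q_K - (115q_K). Setting ∂π_K/∂q_K = 0: 352 - 8q_K - 4(q_B + q_E) = 0.
Borealis's profit: π_B = (467 - 4Q)q_B - (48q_B). Setting ∂π_B/∂q_B = 0: 419 - 8q_B - 4(q_K + q_E) = 0.
Ember's profit: π_E = (467 - 4Q)q_E - (78q_E). Setting ∂π_E/∂q_E = 0: 389 - 8q_E - 4(q_K + q_B) = 0.
Summing all 3 equations gives 1160 − 16Q = 0, hence Q = 145/2.
Back-substituting: q_K = (352 − 290)/4 = 31/2, q_B = (419 − 290)/4 = 129/4, q_E = (389 − 290)/4 = 99/4.
Price P = 467 - 4·(145/2) = 177.
Ember's profit: (177 - 78)·(99/4) = 2450.2500.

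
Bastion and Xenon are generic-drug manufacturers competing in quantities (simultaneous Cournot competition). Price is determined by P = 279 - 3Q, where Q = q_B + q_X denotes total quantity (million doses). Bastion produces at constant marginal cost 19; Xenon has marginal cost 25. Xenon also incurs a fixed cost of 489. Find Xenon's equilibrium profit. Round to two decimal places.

Bastion's profit: π_B = (279 - 3Q)q_B - (19q_B). Setting ∂π_B/∂q_B = 0: 260 - 6q_B - 3(q_X) = 0.
Xenon's profit: π_X = (279 - 3Q)q_X - (25q_X). Setting ∂π_X/∂q_X = 0: 254 - 6q_X - 3(q_B) = 0.
So q_B = (260 - 3q_X)/6 and q_X = (254 - 3q_B)/6.
Substituting one into the other gives q_B = 266/9 and q_X = 248/9.
Price P = 279 - 3·(514/9) = 323/3.
Xenon's profit: (323/3 - 25)·(248/9) - 489 = 1788.9259.

1788.93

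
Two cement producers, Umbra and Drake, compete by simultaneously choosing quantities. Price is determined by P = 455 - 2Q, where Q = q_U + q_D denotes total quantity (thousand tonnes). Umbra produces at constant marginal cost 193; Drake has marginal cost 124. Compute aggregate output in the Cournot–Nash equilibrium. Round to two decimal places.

98.83

Umbra's profit: π_U = (455 - 2Q)q_U - (193q_U). Setting ∂π_U/∂q_U = 0: 262 - 4q_U - 2(q_D) = 0.
Drake's profit: π_D = (455 - 2Q)q_D - (124q_D). Setting ∂π_D/∂q_D = 0: 331 - 4q_D - 2(q_U) = 0.
Best responses: q_U = (262 - 2q_D)/4, q_D = (331 - 2q_U)/4.
Solving the pair: q_U = 193/6, q_D = 200/3.
Total output Q = 193/6 + 200/3 = 593/6.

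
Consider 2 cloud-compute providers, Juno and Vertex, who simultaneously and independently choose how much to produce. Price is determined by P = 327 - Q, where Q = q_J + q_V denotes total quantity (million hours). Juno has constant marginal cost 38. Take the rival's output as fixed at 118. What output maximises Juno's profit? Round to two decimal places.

85.50

With the rival's output fixed at 118, Juno's profit is π_J = (327 - 118 - q_J)q_J - (38q_J) = (209 - q_J)q_J - (38q_J).
∂π_J/∂q_J = 171 - 2q_J = 0, so q_J = 171/2.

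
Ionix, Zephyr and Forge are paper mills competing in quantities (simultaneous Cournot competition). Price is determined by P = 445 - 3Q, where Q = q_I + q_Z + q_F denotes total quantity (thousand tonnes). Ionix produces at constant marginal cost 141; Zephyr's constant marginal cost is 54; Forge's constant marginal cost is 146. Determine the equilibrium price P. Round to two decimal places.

196.50

Ionix's profit: π_I = (445 - 3Q)q_I - (141q_I). Setting ∂π_I/∂q_I = 0: 304 - 6q_I - 3(q_Z + q_F) = 0.
Zephyr's profit: π_Z = (445 - 3Q)q_Z - (54q_Z). Setting ∂π_Z/∂q_Z = 0: 391 - 6q_Z - 3(q_I + q_F) = 0.
Forge's first-order condition: 299 - 6q_F - 3(q_I + q_Z) = 0.
Adding the 3 conditions: 994 − 6Q − 6Q = 0, i.e. Q = 497/6.
Back-substituting: q_I = (304 − 497/2)/3 = 37/2, q_Z = (391 − 497/2)/3 = 95/2, q_F = (299 − 497/2)/3 = 101/6.
Total output Q = 497/6, so price P = 445 - 3·(497/6) = 393/2.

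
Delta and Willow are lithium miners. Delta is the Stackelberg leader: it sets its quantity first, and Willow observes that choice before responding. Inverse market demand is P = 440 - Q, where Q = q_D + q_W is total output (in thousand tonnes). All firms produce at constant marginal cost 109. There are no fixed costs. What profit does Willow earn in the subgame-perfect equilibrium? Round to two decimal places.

6847.56

Solve by backward induction. Given q_D, the follower Willow maximises π_W = (440 - q_D - q_W)q_W - 109q_W.
∂π_W/∂q_W = 331 - q_D - 2q_W = 0 gives the reaction function q_W = (331 - q_D)/2.
The leader anticipates this reaction. Substituting into P = 440 - Q gives P = 549/2 - (1/2)q_D, so π_D = (549/2 - (1/2)q_D)q_D - 109q_D.
Leader FOC: 331/2 - q_D = 0, so q_D = 331/2.
Then q_W = (331 - 331/2)/2 = 331/4.
Price P = 440 - 993/4 = 767/4.
Willow's profit: (767/4 - 109)·(331/4) = 6847.5625.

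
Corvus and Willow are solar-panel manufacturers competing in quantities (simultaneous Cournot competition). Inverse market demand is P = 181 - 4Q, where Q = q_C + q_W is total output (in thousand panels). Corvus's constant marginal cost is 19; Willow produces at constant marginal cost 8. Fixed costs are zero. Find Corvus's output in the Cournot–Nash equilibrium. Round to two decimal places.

12.58

Corvus's profit: π_C = (181 - 4Q)q_C - (19q_C). Setting ∂π_C/∂q_C = 0: 162 - 8q_C - 4(q_W) = 0.
Willow's first-order condition: 173 - 8q_W - 4(q_C) = 0.
Best responses: q_C = (162 - 4q_W)/8, q_W = (173 - 4q_C)/8.
Solving the pair: q_C = 151/12, q_W = 46/3.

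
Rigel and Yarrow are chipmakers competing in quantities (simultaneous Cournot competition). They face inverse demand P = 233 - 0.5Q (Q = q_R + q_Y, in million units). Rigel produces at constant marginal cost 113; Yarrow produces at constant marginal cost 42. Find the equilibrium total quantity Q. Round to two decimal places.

207.33

Rigel's profit: π_R = (233 - 0.5Q)q_R - (113q_R). Setting ∂π_R/∂q_R = 0: 120 - q_R - (1/2)(q_Y) = 0.
Yarrow's first-order condition: 191 - q_Y - (1/2)(q_R) = 0.
Best responses: q_R = (120 - (1/2)q_Y), q_Y = (191 - (1/2)q_R).
Substituting one into the other gives q_R = 98/3 and q_Y = 524/3.
Total output Q = 98/3 + 524/3 = 622/3.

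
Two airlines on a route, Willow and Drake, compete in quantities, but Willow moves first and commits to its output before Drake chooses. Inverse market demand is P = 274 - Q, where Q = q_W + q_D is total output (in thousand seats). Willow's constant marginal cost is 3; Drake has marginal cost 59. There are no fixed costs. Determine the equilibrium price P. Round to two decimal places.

84.75

Solve by backward induction. Given q_W, the follower Drake maximises π_D = (274 - q_W - q_D)q_D - 59q_D.
Setting the follower's marginal profit to zero, 215 - q_W - 2q_D = 0, i.e. q_D = (215 - q_W)/2.
Willow substitutes q_D(q_W) into its own profit: π_W = q_W(274 - q_W - (215 - q_W)/2) - 3q_W = (333/2 - (1/2)q_W)q_W - 3q_W.
Leader FOC: 327/2 - q_W = 0, so q_W = 327/2.
Then q_D = (215 - 327/2)/2 = 103/4.
Total output Q = 757/4, so price P = 274 - 757/4 = 339/4.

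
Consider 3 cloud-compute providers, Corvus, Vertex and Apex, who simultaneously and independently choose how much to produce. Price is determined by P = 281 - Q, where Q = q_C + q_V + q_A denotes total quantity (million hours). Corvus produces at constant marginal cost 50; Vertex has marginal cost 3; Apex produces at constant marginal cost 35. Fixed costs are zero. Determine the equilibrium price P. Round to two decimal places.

92.25

Corvus's profit: π_C = (281 - Q)q_C - (50q_C). Setting ∂π_C/∂q_C = 0: 231 - 2q_C - (q_V + q_A) = 0.
Vertex's profit: π_V = (281 - Q)q_V - (3q_V). Setting ∂π_V/∂q_V = 0: 278 - 2q_V - (q_C + q_A) = 0.
Apex's first-order condition: 246 - 2q_A - (q_C + q_V) = 0.
Adding the 3 conditions: 755 − 2Q − 2Q = 0, i.e. Q = 755/4.
Back-substituting: q_C = (231 − 755/4) = 169/4, q_V = (278 − 755/4) = 357/4, q_A = (246 − 755/4) = 229/4.
Total output Q = 755/4, so price P = 281 - 755/4 = 369/4.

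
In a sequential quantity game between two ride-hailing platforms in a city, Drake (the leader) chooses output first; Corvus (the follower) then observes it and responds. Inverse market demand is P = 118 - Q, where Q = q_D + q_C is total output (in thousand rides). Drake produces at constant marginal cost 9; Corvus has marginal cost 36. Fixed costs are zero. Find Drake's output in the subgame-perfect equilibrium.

Solve by backward induction. Given q_D, the follower Corvus maximises π_C = (118 - q_D - q_C)q_C - 36q_C.
∂π_C/∂q_C = 82 - q_D - 2q_C = 0 gives the reaction function q_C = (82 - q_D)/2.
Drake substitutes q_C(q_D) into its own profit: π_D = q_D(118 - q_D - (82 - q_D)/2) - 9q_D = (77 - (1/2)q_D)q_D - 9q_D.
Leader FOC: 68 - q_D = 0, so q_D = 68.
Then q_C = (82 - 68)/2 = 7.

68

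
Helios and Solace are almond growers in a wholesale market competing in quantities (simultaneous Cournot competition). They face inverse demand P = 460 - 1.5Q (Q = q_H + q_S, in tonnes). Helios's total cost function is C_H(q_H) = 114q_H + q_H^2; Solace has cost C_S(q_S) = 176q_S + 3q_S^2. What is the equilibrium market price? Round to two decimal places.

Helios's profit: π_H = (460 - 1.5Q)q_H - (114q_H + q_H²). Setting ∂π_H/∂q_H = 0: 346 - 5q_H - (3/2)(q_S) = 0.
Solace's profit: π_S = (460 - 1.5Q)q_S - (176q_S + 3q_S²). Setting ∂π_S/∂q_S = 0: 284 - 9q_S - (3/2)(q_H) = 0.
So q_H = (346 - (3/2)q_S)/5 and q_S = (284 - (3/2)q_H)/9.
Substituting one into the other gives q_H = 62.8772 and q_S = 21.0760.
Total output Q = 83.9532, so price P = 460 - (3/2)·83.9532 = 334.0702.

334.07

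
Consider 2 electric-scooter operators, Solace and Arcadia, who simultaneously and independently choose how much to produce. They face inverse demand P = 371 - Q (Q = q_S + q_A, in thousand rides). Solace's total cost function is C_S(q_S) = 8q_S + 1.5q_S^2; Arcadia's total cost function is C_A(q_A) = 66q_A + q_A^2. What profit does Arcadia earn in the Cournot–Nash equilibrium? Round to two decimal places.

7480.58

Solace's profit: π_S = (371 - Q)q_S - (8q_S + (3/2)q_S²). Setting ∂π_S/∂q_S = 0: 363 - 5q_S - (q_A) = 0.
Arcadia's profit: π_A = (371 - Q)q_A - (66q_A + q_A²). Setting ∂π_A/∂q_A = 0: 305 - 4q_A - (q_S) = 0.
So q_S = (363 - q_A)/5 and q_A = (305 - q_S)/4.
Substituting one into the other gives q_S = 1147/19 and q_A = 1162/19.
Price P = 371 - 121.5263 = 249.4737.
Arcadia's profit: 249.4737·(1162/19) - 66·(1162/19) - (1162/19)² = 7480.5762.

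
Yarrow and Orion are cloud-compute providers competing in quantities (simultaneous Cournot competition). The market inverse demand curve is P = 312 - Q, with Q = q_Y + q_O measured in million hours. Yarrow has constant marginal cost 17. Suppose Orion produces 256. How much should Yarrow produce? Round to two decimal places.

19.50

With the rival's output fixed at 256, Yarrow's profit is π_Y = (312 - 256 - q_Y)q_Y - (17q_Y) = (56 - q_Y)q_Y - (17q_Y).
∂π_Y/∂q_Y = 39 - 2q_Y = 0, so q_Y = 39/2.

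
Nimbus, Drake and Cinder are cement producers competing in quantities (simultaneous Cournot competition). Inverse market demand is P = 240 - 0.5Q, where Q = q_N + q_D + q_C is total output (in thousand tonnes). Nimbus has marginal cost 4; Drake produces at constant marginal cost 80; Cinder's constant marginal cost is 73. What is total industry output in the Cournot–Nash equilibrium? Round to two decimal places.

281.50

Nimbus's profit: π_N = (240 - 0.5Q)q_N - (4q_N). Setting ∂π_N/∂q_N = 0: 236 - q_N - (1/2)(q_D + q_C) = 0.
Drake's profit: π_D = (240 - 0.5Q)q_D - (80q_D). Setting ∂π_D/∂q_D = 0: 160 - q_D - (1/2)(q_N + q_C) = 0.
Cinder's first-order condition: 167 - q_C - (1/2)(q_N + q_D) = 0.
Summing all 3 equations gives 563 − 2Q = 0, hence Q = 563/2.
Back-substituting: q_N = (236 − 563/4)/(1/2) = 381/2, q_D = (160 − 563/4)/(1/2) = 77/2, q_C = (167 − 563/4)/(1/2) = 105/2.
Total output Q = 381/2 + 77/2 + 105/2 = 563/2.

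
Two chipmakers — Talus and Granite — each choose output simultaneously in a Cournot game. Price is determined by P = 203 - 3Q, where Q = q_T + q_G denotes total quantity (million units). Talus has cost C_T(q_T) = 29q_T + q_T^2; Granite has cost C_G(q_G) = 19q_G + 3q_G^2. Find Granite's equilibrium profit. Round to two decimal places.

715.42

Talus's profit: π_T = (203 - 3Q)q_T - (29q_T + q_T²). Setting ∂π_T/∂q_T = 0: 174 - 8q_T - 3(q_G) = 0.
Granite's profit: π_G = (203 - 3Q)q_G - (19q_G + 3q_G²). Setting ∂π_G/∂q_G = 0: 184 - 12q_G - 3(q_T) = 0.
So q_T = (174 - 3q_G)/8 and q_G = (184 - 3q_T)/12.
Solving the pair: q_T = 512/29, q_G = 950/87.
Price P = 203 - 3·28.5747 = 117.2759.
Granite's profit: 117.2759·(950/87) - 19·(950/87) - 3(950/87)² = 715.4182.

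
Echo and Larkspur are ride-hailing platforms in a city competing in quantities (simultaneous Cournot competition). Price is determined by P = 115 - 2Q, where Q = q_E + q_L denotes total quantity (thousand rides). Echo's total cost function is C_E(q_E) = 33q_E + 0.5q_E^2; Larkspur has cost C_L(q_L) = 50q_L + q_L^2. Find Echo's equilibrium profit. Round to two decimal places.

Echo's profit: π_E = (115 - 2Q)q_E - (33q_E + (1/2)q_E²). Setting ∂π_E/∂q_E = 0: 82 - 5q_E - 2(q_L) = 0.
Larkspur's profit: π_L = (115 - 2Q)q_L - (50q_L + q_L²). Setting ∂π_L/∂q_L = 0: 65 - 6q_L - 2(q_E) = 0.
Best responses: q_E = (82 - 2q_L)/5, q_L = (65 - 2q_E)/6.
Substituting one into the other gives q_E = 181/13 and q_L = 161/26.
Price P = 115 - 2·(523/26) = 972/13.
Echo's profit: (972/13)·(181/13) - 33·(181/13) - (1/2)(181/13)² = 484.6302.

484.63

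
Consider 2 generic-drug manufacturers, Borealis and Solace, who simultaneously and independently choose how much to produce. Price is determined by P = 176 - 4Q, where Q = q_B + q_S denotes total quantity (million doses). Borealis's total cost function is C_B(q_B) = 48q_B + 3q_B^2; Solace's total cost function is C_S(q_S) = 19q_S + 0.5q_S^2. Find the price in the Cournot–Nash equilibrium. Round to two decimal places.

95.64

Borealis's profit: π_B = (176 - 4Q)q_B - (48q_B + 3q_B²). Setting ∂π_B/∂q_B = 0: 128 - 14q_B - 4(q_S) = 0.
Solace's profit: π_S = (176 - 4Q)q_S - (19q_S + (1/2)q_S²). Setting ∂π_S/∂q_S = 0: 157 - 9q_S - 4(q_B) = 0.
So q_B = (128 - 4q_S)/14 and q_S = (157 - 4q_B)/9.
Substituting one into the other gives q_B = 262/55 and q_S = 843/55.
Total output Q = 221/11, so price P = 176 - 4·(221/11) = 1052/11.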